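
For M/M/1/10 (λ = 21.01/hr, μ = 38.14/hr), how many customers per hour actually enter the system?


ρ = 0.5509; P_K = (1−ρ)ρ^10/(1−ρ^11) = 0.001157
λ_eff = λ(1 − P_K) = 21.01·(1 − 0.001157) = 21.01·0.998843 = 20.9857 /hr

Final: 20.9857 /hr


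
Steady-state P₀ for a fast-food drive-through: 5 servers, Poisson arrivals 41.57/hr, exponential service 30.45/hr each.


a = λ/μ = 41.57/30.45 = 1.3652; ρ = a/c = 0.2730
Σ_{k=0}^{4} a^k/k! (terms k=0..4) = 1.00000 + 1.36519 + 0.93187 + 0.42406 + 0.14473 = 3.86585
Tail: a^5/(5!(1−ρ)) = 4.74202/(120·0.7270) = 0.05436
P₀ = 1/(3.86585 + 0.05436) = 1/3.92021 = 0.255089

Final: 0.255089


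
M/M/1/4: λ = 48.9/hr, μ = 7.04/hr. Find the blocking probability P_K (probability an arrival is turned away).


ρ = λ/μ = 48.9/7.04 = 6.9460
P_K = (1−ρ)ρ^K/(1−ρ^(K+1)) = (-5.9460·2327.795369)/(1 − 16168.919540)
= -13841.124171/-16167.919540 = 0.856086

Final: 0.856086


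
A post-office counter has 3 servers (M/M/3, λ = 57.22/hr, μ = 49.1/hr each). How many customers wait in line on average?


a = λ/μ = 1.1654; ρ = a/3 = 0.3885
P₀ = 0.305272
Lq = P₀·a^c·ρ / (c!·(1−ρ)²) = 0.305272·1.58270·0.3885/(6·0.37398)
= 0.08364

Final: 0.08364


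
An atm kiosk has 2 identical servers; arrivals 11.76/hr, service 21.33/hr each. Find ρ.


ρ = λ/(cμ) = 11.76/(2·21.33) = 11.76/42.66 = 0.2757

Final: 0.2757


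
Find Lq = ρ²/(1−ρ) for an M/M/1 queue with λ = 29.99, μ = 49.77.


ρ = 29.99/49.77 = 0.6026
Lq = ρ²/(1−ρ) = 0.3631/0.3974 = 0.9136

Final: 0.9136


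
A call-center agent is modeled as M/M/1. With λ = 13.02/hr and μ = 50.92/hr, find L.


ρ = λ/μ = 13.02/50.92 = 0.2557
L = ρ/(1−ρ) = 0.2557/(1 − 0.2557) = 0.2557/0.7443 = 0.3435

Final: 0.3435


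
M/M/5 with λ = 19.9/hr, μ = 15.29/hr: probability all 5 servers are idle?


a = λ/μ = 19.9/15.29 = 1.3015; ρ = a/c = 0.2603
Σ_{k=0}^{4} a^k/k! (terms k=0..4) = 1.00000 + 1.30150 + 0.84696 + 0.36744 + 0.11956 = 3.63546
Tail: a^5/(5!(1−ρ)) = 3.73446/(120·0.7397) = 0.04207
P₀ = 1/(3.63546 + 0.04207) = 1/3.67753 = 0.271922

Final: 0.271922


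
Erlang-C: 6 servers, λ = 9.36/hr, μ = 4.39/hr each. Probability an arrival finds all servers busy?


a = λ/μ = 2.1321; ρ = a/6 = 0.3554
P₀ = 0.118327 (from M/M/c formula)
C(c,a) = [a^c/(c!(1−ρ))]·P₀ = [93.94377/(720·0.6446)]·0.118327
= 0.20240·0.118327 = 0.023950

Final: 0.023950


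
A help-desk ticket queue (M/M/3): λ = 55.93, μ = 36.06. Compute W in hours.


a = 1.5510; ρ = 0.5170; P₀ = 0.198357
Lq = P₀·a^c·ρ/(c!(1−ρ)²) = 0.27338
Wq = Lq/λ = 0.27338/55.93 = 0.004888 hr
W = Wq + 1/μ = 0.004888 + 0.02773 = 0.03262 hr

Final: 0.03262 hr


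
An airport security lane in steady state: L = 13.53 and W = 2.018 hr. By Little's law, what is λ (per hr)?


λ = L/W = 13.53/2.018 = 6.7047 /hr

Final: 6.7047 /hr


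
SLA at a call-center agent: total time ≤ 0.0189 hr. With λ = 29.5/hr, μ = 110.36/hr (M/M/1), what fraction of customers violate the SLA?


W ~ Exponential(μ−λ) for M/M/1.
μ − λ = 110.36 − 29.5 = 80.8600
P(W > t) = e^{−(μ−λ)t} = e^{−1.5283} = 0.216914

Final: 0.216914


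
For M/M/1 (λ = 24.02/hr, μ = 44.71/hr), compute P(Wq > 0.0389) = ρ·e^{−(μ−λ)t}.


ρ = 24.02/44.71 = 0.5372
P(Wq > t) = ρ·e^{−(μ−λ)t} = 0.5372·e^{−0.8048}
= 0.5372·0.447159 = 0.240232

Final: 0.240232


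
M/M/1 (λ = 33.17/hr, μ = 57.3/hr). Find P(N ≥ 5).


ρ = 33.17/57.3 = 0.5789
P(N ≥ n) = ρ^n = 0.5789^5 = 0.065006

Final: 0.065006


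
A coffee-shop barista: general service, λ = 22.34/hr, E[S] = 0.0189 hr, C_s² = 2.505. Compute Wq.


ρ = λ·E[S] = 22.34·0.0189 = 0.4222
E[S²] = E[S]²(1+C_s²) = 0.0189²·(1+2.505) = 0.001252
Wq = λ·E[S²]/(2(1−ρ)) = 22.34·0.001252/(2·0.5778) = 0.02421 hr

Final: 0.02421 hr


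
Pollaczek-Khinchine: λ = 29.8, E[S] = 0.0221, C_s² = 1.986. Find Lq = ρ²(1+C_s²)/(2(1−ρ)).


ρ = λ·E[S] = 29.8·0.0221 = 0.6586
Lq = ρ²(1+C_s²)/(2(1−ρ)) = 0.4337·(1+1.986)/(2·0.3414)
= 0.4337·2.9860/0.6828 = 1.89665

Final: 1.89665


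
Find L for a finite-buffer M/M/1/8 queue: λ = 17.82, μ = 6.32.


ρ = 17.82/6.32 = 2.8196
L = ρ[1 − (K+1)ρ^K + Kρ^(K+1)] / [(1−ρ)(1−ρ^(K+1))]
Numerator: 2.8196·(1 − 9·3995.075318 + 8·11264.595279) = 152716.510053
Denominator: (-1.8196)·(-11263.595279) = 20495.466094
L = 152716.510053/20495.466094 = 7.4512

Final: 7.4512


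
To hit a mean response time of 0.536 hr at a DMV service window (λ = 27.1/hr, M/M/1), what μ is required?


W = 1/(μ−λ) ⇒ μ − λ = 1/W = 1/0.536 = 1.8657
μ = λ + 1/W = 27.1 + 1.8657 = 28.9657 per hr

Final: 28.9657 /hr


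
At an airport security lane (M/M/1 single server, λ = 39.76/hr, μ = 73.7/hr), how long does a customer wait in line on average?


ρ = 39.76/73.7 = 0.5395
Wq = ρ/(μ−λ) = 0.5395/(73.7 − 39.76) = 0.5395/33.94 = 0.01590 hr

Final: 0.01590 hr


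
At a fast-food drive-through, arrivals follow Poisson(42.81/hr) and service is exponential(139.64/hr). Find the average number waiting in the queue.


ρ = 42.81/139.64 = 0.3066
Lq = ρ²/(1−ρ) = 0.09399/0.6934 = 0.1355

Final: 0.1355


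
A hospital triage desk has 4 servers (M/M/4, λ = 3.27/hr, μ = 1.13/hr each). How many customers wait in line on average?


a = λ/μ = 2.8938; ρ = a/4 = 0.7235
P₀ = 0.044081
Lq = P₀·a^c·ρ / (c!·(1−ρ)²) = 0.044081·70.12570·0.7235/(24·0.07648)
= 1.21839

Final: 1.21839


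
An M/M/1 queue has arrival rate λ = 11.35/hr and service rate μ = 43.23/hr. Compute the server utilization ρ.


ρ = λ/μ = 11.35/43.23 = 0.2625

Final: 0.2625


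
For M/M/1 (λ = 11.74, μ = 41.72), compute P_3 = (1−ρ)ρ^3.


ρ = 11.74/41.72 = 0.2814
P_n = (1−ρ)·ρ^n = (1 − 0.2814)·0.2814^3 = 0.7186·0.022283 = 0.016012

Final: 0.016012


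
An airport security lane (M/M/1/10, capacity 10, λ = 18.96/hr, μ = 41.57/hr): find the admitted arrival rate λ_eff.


ρ = 0.4561; P_K = (1−ρ)ρ^10/(1−ρ^11) = 0.0002119
λ_eff = λ(1 − P_K) = 18.96·(1 − 0.0002119) = 18.96·0.999788 = 18.9560 /hr

Final: 18.9560 /hr


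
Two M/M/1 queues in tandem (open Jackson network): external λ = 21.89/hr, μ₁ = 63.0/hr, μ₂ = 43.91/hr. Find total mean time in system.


Each node sees arrival rate λ = 21.89/hr (tandem ⇒ throughput preserved).
W₁ = 1/(μ₁−λ) = 1/(63.0−21.89) = 0.02432 hr
W₂ = 1/(μ₂−λ) = 1/(43.91−21.89) = 0.04541 hr
W_total = W₁ + W₂ = 0.02432 + 0.04541 = 0.06974 hr

Final: 0.06974 hr


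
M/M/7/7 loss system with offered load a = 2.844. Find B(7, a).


B(c,a) = (a^c/c!) / Σ_{k=0}^{c} a^k/k!
a^7/7! = 0.298591
Σ terms (k=0..7): 1.00000 + 2.84400 + 4.04417 + 3.83387 + 2.72588 + 1.55048 + 0.73493 + 0.29859 = 17.031923
B = 0.298591/17.031923 = 0.017531

Final: 0.017531


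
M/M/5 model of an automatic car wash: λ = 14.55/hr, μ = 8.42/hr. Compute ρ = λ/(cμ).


ρ = λ/(cμ) = 14.55/(5·8.42) = 14.55/42.10 = 0.3456

Final: 0.3456


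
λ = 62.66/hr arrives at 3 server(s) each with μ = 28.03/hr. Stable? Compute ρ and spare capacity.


Total capacity cμ = 3·28.03 = 84.09/hr
ρ = λ/(cμ) = 62.66/84.09 = 0.7452
Stable ⇔ ρ < 1: YES
Spare capacity = cμ − λ = 84.09 − 62.66 = 21.43/hr

Final: ρ = 0.7452; stable; margin = 21.43/hr


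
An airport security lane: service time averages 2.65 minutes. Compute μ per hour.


μ = 1/(service time) in consistent units.
1 hour = 60 min, so μ = 60/2.65 = 22.6415 per hour

Final: 22.6415 /hr


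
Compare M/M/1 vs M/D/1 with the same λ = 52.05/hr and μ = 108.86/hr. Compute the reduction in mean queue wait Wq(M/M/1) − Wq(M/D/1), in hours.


ρ = 52.05/108.86 = 0.4781
Wq(M/M/1) = ρ/(μ−λ) = 0.4781/56.81 = 0.008416 hr
Wq(M/D/1) = ρ/(2(μ−λ)) = 0.004208 hr
Savings = 0.008416 − 0.004208 = 0.004208 hr

Final: 0.004208 hr


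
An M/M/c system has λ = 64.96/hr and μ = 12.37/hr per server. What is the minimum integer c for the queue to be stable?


Stability requires cμ > λ ⇔ c > λ/μ.
λ/μ = 64.96/12.37 = 5.2514
Minimum integer c = ⌊5.2514⌋ + 1 = 6
Check: 6·12.37 = 74.22 > 64.96, while 5·12.37 = 61.85 ≤ 64.96

Final: 6 servers


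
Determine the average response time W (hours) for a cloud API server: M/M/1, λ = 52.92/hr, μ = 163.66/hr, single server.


W = 1/(μ−λ) = 1/(163.66 − 52.92) = 1/110.74 = 0.009030 hr

Final: 0.009030 hr


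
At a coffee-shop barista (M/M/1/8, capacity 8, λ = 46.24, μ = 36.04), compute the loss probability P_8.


ρ = λ/μ = 46.24/36.04 = 1.2830
P_K = (1−ρ)ρ^K/(1−ρ^(K+1)) = (-0.2830·7.342845)/(1 − 9.421008)
= -2.078164/-8.421008 = 0.246783

Final: 0.246783


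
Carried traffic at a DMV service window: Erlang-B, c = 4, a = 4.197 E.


B(4,4.197) = 0.329349 (Erlang-B)
Carried load = a(1 − B) = 4.197·(1 − 0.329349) = 4.197·0.670651 = 2.8147 E

Final: 2.8147 Erlangs


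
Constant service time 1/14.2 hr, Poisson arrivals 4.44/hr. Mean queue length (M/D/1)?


ρ = 4.44/14.2 = 0.3127
M/D/1: Lq = ρ²/(2(1−ρ)) = 0.09777/(2·0.6873) = 0.07112

Final: 0.07112


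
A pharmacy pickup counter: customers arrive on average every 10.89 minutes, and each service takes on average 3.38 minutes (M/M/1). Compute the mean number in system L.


λ = 60/10.89 = 5.5096 /hr
μ = 60/3.38 = 17.7515 /hr
ρ = λ/μ = 5.5096/17.7515 = 0.3104
L = ρ/(1−ρ) = 0.3104/0.6896 = 0.4501

Final: 0.4501


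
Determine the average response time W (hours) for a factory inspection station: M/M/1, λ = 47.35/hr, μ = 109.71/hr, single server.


W = 1/(μ−λ) = 1/(109.71 − 47.35) = 1/62.36 = 0.01604 hr

Final: 0.01604 hr


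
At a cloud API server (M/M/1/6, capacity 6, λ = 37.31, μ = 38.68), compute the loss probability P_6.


ρ = λ/μ = 37.31/38.68 = 0.9646
P_K = (1−ρ)ρ^K/(1−ρ^(K+1)) = (0.03542·0.805439)/(1 − 0.776911)
= 0.028528/0.223089 = 0.127876

Final: 0.127876


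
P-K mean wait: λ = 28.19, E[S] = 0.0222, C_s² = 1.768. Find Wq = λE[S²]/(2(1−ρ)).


ρ = λ·E[S] = 28.19·0.0222 = 0.6258
E[S²] = E[S]²(1+C_s²) = 0.0222²·(1+1.768) = 0.001364
Wq = λ·E[S²]/(2(1−ρ)) = 28.19·0.001364/(2·0.3742) = 0.05139 hr

Final: 0.05139 hr


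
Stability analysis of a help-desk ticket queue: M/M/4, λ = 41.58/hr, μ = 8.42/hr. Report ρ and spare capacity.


Total capacity cμ = 4·8.42 = 33.68/hr
ρ = λ/(cμ) = 41.58/33.68 = 1.2346
Stable ⇔ ρ < 1: NO
Spare capacity = cμ − λ = 33.68 − 41.58 = -7.90/hr

Final: ρ = 1.2346; unstable; margin = -7.90/hr


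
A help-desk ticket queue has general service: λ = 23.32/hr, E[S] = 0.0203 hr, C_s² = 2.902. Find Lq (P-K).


ρ = λ·E[S] = 23.32·0.0203 = 0.4734
Lq = ρ²(1+C_s²)/(2(1−ρ)) = 0.2241·(1+2.902)/(2·0.5266)
= 0.2241·3.9020/1.0532 = 0.83028

Final: 0.83028


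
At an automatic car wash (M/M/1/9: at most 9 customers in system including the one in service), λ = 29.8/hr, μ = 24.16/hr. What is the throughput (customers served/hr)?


ρ = 1.2334; P_K = (1−ρ)ρ^9/(1−ρ^10) = 0.215729
λ_eff = λ(1 − P_K) = 29.8·(1 − 0.215729) = 29.8·0.784271 = 23.3713 /hr

Final: 23.3713 /hr


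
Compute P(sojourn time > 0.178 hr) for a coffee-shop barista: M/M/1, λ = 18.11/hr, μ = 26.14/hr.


W ~ Exponential(μ−λ) for M/M/1.
μ − λ = 26.14 − 18.11 = 8.0300
P(W > t) = e^{−(μ−λ)t} = e^{−1.4293} = 0.239467

Final: 0.239467


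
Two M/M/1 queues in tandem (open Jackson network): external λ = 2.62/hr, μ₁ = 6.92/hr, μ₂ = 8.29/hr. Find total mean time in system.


Each node sees arrival rate λ = 2.62/hr (tandem ⇒ throughput preserved).
W₁ = 1/(μ₁−λ) = 1/(6.92−2.62) = 0.23256 hr
W₂ = 1/(μ₂−λ) = 1/(8.29−2.62) = 0.17637 hr
W_total = W₁ + W₂ = 0.23256 + 0.17637 = 0.40892 hr

Final: 0.40892 hr


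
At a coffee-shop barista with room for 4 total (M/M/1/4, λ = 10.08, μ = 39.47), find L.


ρ = 10.08/39.47 = 0.2554
L = ρ[1 − (K+1)ρ^K + Kρ^(K+1)] / [(1−ρ)(1−ρ^(K+1))]
Numerator: 0.2554·(1 − 5·0.004254 + 4·0.001086) = 0.251062
Denominator: (0.7446)·(0.998914) = 0.743807
L = 0.251062/0.743807 = 0.3375

Final: 0.3375


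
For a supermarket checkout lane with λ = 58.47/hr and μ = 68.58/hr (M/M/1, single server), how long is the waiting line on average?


ρ = 58.47/68.58 = 0.8526
Lq = ρ²/(1−ρ) = 0.7269/0.1474 = 4.9308

Final: 4.9308


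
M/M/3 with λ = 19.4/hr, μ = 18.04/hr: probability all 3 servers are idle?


a = λ/μ = 19.4/18.04 = 1.0754; ρ = a/c = 0.3585
Σ_{k=0}^{2} a^k/k! (terms k=0..2) = 1.00000 + 1.07539 + 0.57823 = 2.65362
Tail: a^3/(3!(1−ρ)) = 1.24364/(6·0.6415) = 0.32309
P₀ = 1/(2.65362 + 0.32309) = 1/2.97671 = 0.335942

Final: 0.335942


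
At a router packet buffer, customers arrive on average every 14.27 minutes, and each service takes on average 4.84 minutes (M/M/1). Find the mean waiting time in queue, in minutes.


λ = 60/14.27 = 4.2046 /hr
μ = 60/4.84 = 12.3967 /hr
ρ = λ/μ = 4.2046/12.3967 = 0.3392
Wq = ρ/(μ−λ) = 0.3392/(12.3967−4.2046) = 0.04140 hr
In minutes: 0.04140·60 = 2.484 min

Final: 2.484 min


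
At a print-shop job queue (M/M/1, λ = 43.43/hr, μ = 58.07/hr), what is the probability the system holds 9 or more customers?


ρ = 43.43/58.07 = 0.7479
P(N ≥ n) = ρ^n = 0.7479^9 = 0.073205

Final: 0.073205


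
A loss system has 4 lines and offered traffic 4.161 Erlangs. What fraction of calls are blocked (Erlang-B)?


B(c,a) = (a^c/c!) / Σ_{k=0}^{c} a^k/k!
a^4/4! = 12.490494
Σ terms (k=0..4): 1.00000 + 4.16100 + 8.65696 + 12.00720 + 12.49049 = 38.315659
B = 12.490494/38.315659 = 0.325989

Final: 0.325989


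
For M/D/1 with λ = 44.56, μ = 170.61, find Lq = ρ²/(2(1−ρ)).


ρ = 44.56/170.61 = 0.2612
M/D/1: Lq = ρ²/(2(1−ρ)) = 0.06822/(2·0.7388) = 0.04617

Final: 0.04617


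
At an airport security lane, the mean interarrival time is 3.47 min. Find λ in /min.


λ = 1/(interarrival time) in consistent units.
1 minute = 1 min, so λ = 1/3.47 = 0.2882 per minute

Final: 0.2882 /min


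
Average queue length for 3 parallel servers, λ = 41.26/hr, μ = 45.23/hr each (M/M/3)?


a = λ/μ = 0.9122; ρ = a/3 = 0.3041
P₀ = 0.398390
Lq = P₀·a^c·ρ / (c!·(1−ρ)²) = 0.398390·0.75912·0.3041/(6·0.48431)
= 0.03165

Final: 0.03165


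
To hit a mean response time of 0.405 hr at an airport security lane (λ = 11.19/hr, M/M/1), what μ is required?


W = 1/(μ−λ) ⇒ μ − λ = 1/W = 1/0.405 = 2.4691
μ = λ + 1/W = 11.19 + 2.4691 = 13.6591 per hr

Final: 13.6591 /hr


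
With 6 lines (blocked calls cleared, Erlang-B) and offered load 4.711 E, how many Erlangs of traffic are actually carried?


B(6,4.711) = 0.170064 (Erlang-B)
Carried load = a(1 − B) = 4.711·(1 − 0.170064) = 4.711·0.829936 = 3.9098 E

Final: 3.9098 Erlangs


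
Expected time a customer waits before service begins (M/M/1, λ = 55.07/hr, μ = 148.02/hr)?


ρ = 55.07/148.02 = 0.3720
Wq = ρ/(μ−λ) = 0.3720/(148.02 − 55.07) = 0.3720/92.95 = 0.004003 hr

Final: 0.004003 hr


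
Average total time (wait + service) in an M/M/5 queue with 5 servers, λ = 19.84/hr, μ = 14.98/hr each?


a = 1.3244; ρ = 0.2649; P₀ = 0.265738
Lq = P₀·a^c·ρ/(c!(1−ρ)²) = 0.004424
Wq = Lq/λ = 0.004424/19.84 = 0.0002230 hr
W = Wq + 1/μ = 0.0002230 + 0.06676 = 0.06698 hr

Final: 0.06698 hr


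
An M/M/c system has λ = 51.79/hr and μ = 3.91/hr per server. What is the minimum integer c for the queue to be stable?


Stability requires cμ > λ ⇔ c > λ/μ.
λ/μ = 51.79/3.91 = 13.2455
Minimum integer c = ⌊13.2455⌋ + 1 = 14
Check: 14·3.91 = 54.74 > 51.79, while 13·3.91 = 50.83 ≤ 51.79

Final: 14 servers


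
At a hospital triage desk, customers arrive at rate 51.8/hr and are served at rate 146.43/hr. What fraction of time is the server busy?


ρ = λ/μ = 51.8/146.43 = 0.3538

Final: 0.3538


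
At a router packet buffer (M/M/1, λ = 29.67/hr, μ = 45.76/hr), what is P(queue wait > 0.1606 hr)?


ρ = 29.67/45.76 = 0.6484
P(Wq > t) = ρ·e^{−(μ−λ)t} = 0.6484·e^{−2.5841}
= 0.6484·0.075467 = 0.048932

Final: 0.048932


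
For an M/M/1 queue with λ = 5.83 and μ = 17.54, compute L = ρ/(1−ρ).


ρ = λ/μ = 5.83/17.54 = 0.3324
L = ρ/(1−ρ) = 0.3324/(1 − 0.3324) = 0.3324/0.6676 = 0.4979

Final: 0.4979


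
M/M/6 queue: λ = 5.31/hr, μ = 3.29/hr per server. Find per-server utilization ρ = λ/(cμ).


ρ = λ/(cμ) = 5.31/(6·3.29) = 5.31/19.74 = 0.2690

Final: 0.2690


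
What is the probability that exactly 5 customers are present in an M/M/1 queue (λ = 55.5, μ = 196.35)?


ρ = 55.5/196.35 = 0.2827
P_n = (1−ρ)·ρ^n = (1 − 0.2827)·0.2827^5 = 0.7173·0.001804 = 0.001294

Final: 0.001294


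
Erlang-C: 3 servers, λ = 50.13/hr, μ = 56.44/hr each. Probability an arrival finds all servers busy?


a = λ/μ = 0.8882; ρ = a/3 = 0.2961
P₀ = 0.408405 (from M/M/c formula)
C(c,a) = [a^c/(c!(1−ρ))]·P₀ = [0.70070/(6·0.7039)]·0.408405
= 0.16590·0.408405 = 0.067755

Final: 0.067755


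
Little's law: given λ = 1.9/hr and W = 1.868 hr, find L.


L = λW = 1.9·1.868 = 3.5492

Final: 3.5492


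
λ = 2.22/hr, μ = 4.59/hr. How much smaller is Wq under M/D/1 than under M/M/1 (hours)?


ρ = 2.22/4.59 = 0.4837
Wq(M/M/1) = ρ/(μ−λ) = 0.4837/2.37 = 0.20408 hr
Wq(M/D/1) = ρ/(2(μ−λ)) = 0.10204 hr
Savings = 0.20408 − 0.10204 = 0.10204 hr

Final: 0.10204 hr


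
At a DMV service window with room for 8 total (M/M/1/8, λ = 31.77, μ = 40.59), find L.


ρ = 31.77/40.59 = 0.7827
L = ρ[1 − (K+1)ρ^K + Kρ^(K+1)] / [(1−ρ)(1−ρ^(K+1))]
Numerator: 0.7827·(1 − 9·0.140859 + 8·0.110251) = 0.480798
Denominator: (0.2173)·(0.889749) = 0.193338
L = 0.480798/0.193338 = 2.4868

Final: 2.4868


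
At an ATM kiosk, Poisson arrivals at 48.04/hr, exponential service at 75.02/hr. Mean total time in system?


W = 1/(μ−λ) = 1/(75.02 − 48.04) = 1/26.98 = 0.03706 hr

Final: 0.03706 hr


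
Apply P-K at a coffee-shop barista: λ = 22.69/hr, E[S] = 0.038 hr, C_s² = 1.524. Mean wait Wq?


ρ = λ·E[S] = 22.69·0.038 = 0.8622
E[S²] = E[S]²(1+C_s²) = 0.038²·(1+1.524) = 0.003645
Wq = λ·E[S²]/(2(1−ρ)) = 22.69·0.003645/(2·0.1378) = 0.30011 hr

Final: 0.30011 hr


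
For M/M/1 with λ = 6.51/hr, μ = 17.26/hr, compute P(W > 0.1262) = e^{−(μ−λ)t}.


W ~ Exponential(μ−λ) for M/M/1.
μ − λ = 17.26 − 6.51 = 10.7500
P(W > t) = e^{−(μ−λ)t} = e^{−1.3567} = 0.257522

Final: 0.257522


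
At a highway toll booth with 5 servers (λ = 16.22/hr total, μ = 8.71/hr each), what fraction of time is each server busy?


ρ = λ/(cμ) = 16.22/(5·8.71) = 16.22/43.55 = 0.3724

Final: 0.3724


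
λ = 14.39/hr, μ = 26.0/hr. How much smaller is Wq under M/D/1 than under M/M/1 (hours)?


ρ = 14.39/26.0 = 0.5535
Wq(M/M/1) = ρ/(μ−λ) = 0.5535/11.61 = 0.04767 hr
Wq(M/D/1) = ρ/(2(μ−λ)) = 0.02384 hr
Savings = 0.04767 − 0.02384 = 0.02384 hr

Final: 0.02384 hr


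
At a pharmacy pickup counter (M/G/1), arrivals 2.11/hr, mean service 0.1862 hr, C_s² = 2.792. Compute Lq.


ρ = λ·E[S] = 2.11·0.1862 = 0.3929
Lq = ρ²(1+C_s²)/(2(1−ρ)) = 0.1544·(1+2.792)/(2·0.6071)
= 0.1544·3.7920/1.2142 = 0.48205

Final: 0.48205


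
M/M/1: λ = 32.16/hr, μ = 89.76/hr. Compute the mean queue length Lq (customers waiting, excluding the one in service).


ρ = 32.16/89.76 = 0.3583
Lq = ρ²/(1−ρ) = 0.1284/0.6417 = 0.2000

Final: 0.2000


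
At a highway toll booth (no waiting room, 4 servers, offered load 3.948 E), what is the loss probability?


B(c,a) = (a^c/c!) / Σ_{k=0}^{c} a^k/k!
a^4/4! = 10.122723
Σ terms (k=0..4): 1.00000 + 3.94800 + 7.79335 + 10.25605 + 10.12272 = 33.120126
B = 10.122723/33.120126 = 0.305637

Final: 0.305637


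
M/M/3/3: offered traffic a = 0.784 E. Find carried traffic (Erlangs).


B(3,0.784) = 0.036984 (Erlang-B)
Carried load = a(1 − B) = 0.784·(1 − 0.036984) = 0.784·0.963016 = 0.7550 E

Final: 0.7550 Erlangs


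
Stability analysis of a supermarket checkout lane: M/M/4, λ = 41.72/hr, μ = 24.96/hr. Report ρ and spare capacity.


Total capacity cμ = 4·24.96 = 99.84/hr
ρ = λ/(cμ) = 41.72/99.84 = 0.4179
Stable ⇔ ρ < 1: YES
Spare capacity = cμ − λ = 99.84 − 41.72 = 58.12/hr

Final: ρ = 0.4179; stable; margin = 58.12/hr


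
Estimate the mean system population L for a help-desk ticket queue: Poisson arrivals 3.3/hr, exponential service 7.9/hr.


ρ = λ/μ = 3.3/7.9 = 0.4177
L = ρ/(1−ρ) = 0.4177/(1 − 0.4177) = 0.4177/0.5823 = 0.7174

Final: 0.7174


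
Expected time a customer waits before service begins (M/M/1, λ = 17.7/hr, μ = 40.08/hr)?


ρ = 17.7/40.08 = 0.4416
Wq = ρ/(μ−λ) = 0.4416/(40.08 − 17.7) = 0.4416/22.38 = 0.01973 hr

Final: 0.01973 hr


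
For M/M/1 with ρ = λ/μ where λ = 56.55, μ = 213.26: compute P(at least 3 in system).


ρ = 56.55/213.26 = 0.2652
P(N ≥ n) = ρ^n = 0.2652^3 = 0.018645

Final: 0.018645


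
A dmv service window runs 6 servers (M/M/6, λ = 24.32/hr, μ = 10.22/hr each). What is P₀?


a = λ/μ = 24.32/10.22 = 2.3796; ρ = a/c = 0.3966
Σ_{k=0}^{5} a^k/k! (terms k=0..5) = 1.00000 + 2.37965 + 2.83136 + 2.24588 + 1.33610 + 0.63589 = 10.42888
Tail: a^6/(6!(1−ρ)) = 181.58336/(720·0.6034) = 0.41797
P₀ = 1/(10.42888 + 0.41797) = 1/10.84685 = 0.092193

Final: 0.092193


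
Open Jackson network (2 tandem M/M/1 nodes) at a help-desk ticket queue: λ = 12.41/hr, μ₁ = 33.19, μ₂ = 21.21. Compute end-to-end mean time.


Each node sees arrival rate λ = 12.41/hr (tandem ⇒ throughput preserved).
W₁ = 1/(μ₁−λ) = 1/(33.19−12.41) = 0.04812 hr
W₂ = 1/(μ₂−λ) = 1/(21.21−12.41) = 0.11364 hr
W_total = W₁ + W₂ = 0.04812 + 0.11364 = 0.16176 hr

Final: 0.16176 hr


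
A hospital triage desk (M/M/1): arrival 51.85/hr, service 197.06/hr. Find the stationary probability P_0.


ρ = 51.85/197.06 = 0.2631
P_n = (1−ρ)·ρ^n = (1 − 0.2631)·0.2631^0 = 0.7369·1.000000 = 0.736882

Final: 0.736882


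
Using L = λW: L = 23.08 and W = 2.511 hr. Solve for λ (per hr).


λ = L/W = 23.08/2.511 = 9.1916 /hr

Final: 9.1916 /hr


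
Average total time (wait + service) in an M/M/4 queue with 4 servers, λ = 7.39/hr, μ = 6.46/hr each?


a = 1.1440; ρ = 0.2860; P₀ = 0.317689
Lq = P₀·a^c·ρ/(c!(1−ρ)²) = 0.01272
Wq = Lq/λ = 0.01272/7.39 = 0.001721 hr
W = Wq + 1/μ = 0.001721 + 0.15480 = 0.15652 hr

Final: 0.15652 hr


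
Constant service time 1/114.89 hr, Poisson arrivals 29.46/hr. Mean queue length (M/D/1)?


ρ = 29.46/114.89 = 0.2564
M/D/1: Lq = ρ²/(2(1−ρ)) = 0.06575/(2·0.7436) = 0.04421

Final: 0.04421


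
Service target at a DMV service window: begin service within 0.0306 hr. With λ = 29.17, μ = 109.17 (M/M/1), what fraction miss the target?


ρ = 29.17/109.17 = 0.2672
P(Wq > t) = ρ·e^{−(μ−λ)t} = 0.2672·e^{−2.4480}
= 0.2672·0.086466 = 0.023104

Final: 0.023104


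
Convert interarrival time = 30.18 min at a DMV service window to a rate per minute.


λ = 1/(interarrival time) in consistent units.
1 minute = 1 min, so λ = 1/30.18 = 0.03313 per minute

Final: 0.03313 /min


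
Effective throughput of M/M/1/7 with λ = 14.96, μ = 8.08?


ρ = 1.8515; P_K = (1−ρ)ρ^7/(1−ρ^8) = 0.463248
λ_eff = λ(1 − P_K) = 14.96·(1 − 0.463248) = 14.96·0.536752 = 8.0298 /hr

Final: 8.0298 /hr


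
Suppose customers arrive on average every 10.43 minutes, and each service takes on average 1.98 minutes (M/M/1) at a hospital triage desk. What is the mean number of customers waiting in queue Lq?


λ = 60/10.43 = 5.7526 /hr
μ = 60/1.98 = 30.3030 /hr
ρ = λ/μ = 5.7526/30.3030 = 0.1898
Lq = ρ²/(1−ρ) = 0.03604/0.8102 = 0.04448

Final: 0.04448


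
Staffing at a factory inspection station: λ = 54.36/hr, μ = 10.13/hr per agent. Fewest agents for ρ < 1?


Stability requires cμ > λ ⇔ c > λ/μ.
λ/μ = 54.36/10.13 = 5.3662
Minimum integer c = ⌊5.3662⌋ + 1 = 6
Check: 6·10.13 = 60.78 > 54.36, while 5·10.13 = 50.65 ≤ 54.36

Final: 6 servers


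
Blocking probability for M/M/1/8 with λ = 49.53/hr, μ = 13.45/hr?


ρ = λ/μ = 49.53/13.45 = 3.6825
P_K = (1−ρ)ρ^K/(1−ρ^(K+1)) = (-2.6825·33819.590847)/(1 − 124541.586219)
= -90721.995372/-124540.586219 = 0.728453

Final: 0.728453


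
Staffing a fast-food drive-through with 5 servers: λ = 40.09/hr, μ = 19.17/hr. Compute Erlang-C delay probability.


a = λ/μ = 2.0913; ρ = a/5 = 0.4183
P₀ = 0.122363 (from M/M/c formula)
C(c,a) = [a^c/(c!(1−ρ))]·P₀ = [40.00090/(120·0.5817)]·0.122363
= 0.57300·0.122363 = 0.070115

Final: 0.070115


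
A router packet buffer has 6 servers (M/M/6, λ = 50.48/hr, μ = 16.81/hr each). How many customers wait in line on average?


a = λ/μ = 3.0030; ρ = a/6 = 0.5005
P₀ = 0.048809
Lq = P₀·a^c·ρ / (c!·(1−ρ)²) = 0.048809·733.34747·0.5005/(720·0.24950)
= 0.09972

Final: 0.09972


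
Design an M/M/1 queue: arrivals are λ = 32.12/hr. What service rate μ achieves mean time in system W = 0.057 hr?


W = 1/(μ−λ) ⇒ μ − λ = 1/W = 1/0.057 = 17.5439
μ = λ + 1/W = 32.12 + 17.5439 = 49.6639 per hr

Final: 49.6639 /hr


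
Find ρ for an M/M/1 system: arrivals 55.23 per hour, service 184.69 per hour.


ρ = λ/μ = 55.23/184.69 = 0.2990

Final: 0.2990


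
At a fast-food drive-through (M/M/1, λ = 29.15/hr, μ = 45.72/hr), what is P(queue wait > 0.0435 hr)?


ρ = 29.15/45.72 = 0.6376
P(Wq > t) = ρ·e^{−(μ−λ)t} = 0.6376·e^{−0.7208}
= 0.6376·0.486365 = 0.310095

Final: 0.310095


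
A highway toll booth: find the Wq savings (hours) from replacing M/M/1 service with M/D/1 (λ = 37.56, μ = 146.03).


ρ = 37.56/146.03 = 0.2572
Wq(M/M/1) = ρ/(μ−λ) = 0.2572/108.47 = 0.002371 hr
Wq(M/D/1) = ρ/(2(μ−λ)) = 0.001186 hr
Savings = 0.002371 − 0.001186 = 0.001186 hr

Final: 0.001186 hr


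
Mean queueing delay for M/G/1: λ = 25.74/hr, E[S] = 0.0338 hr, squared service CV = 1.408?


ρ = λ·E[S] = 25.74·0.0338 = 0.8700
E[S²] = E[S]²(1+C_s²) = 0.0338²·(1+1.408) = 0.002751
Wq = λ·E[S²]/(2(1−ρ)) = 25.74·0.002751/(2·0.1300) = 0.27237 hr

Final: 0.27237 hr


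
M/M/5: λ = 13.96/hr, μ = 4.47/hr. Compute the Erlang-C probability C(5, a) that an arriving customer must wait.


a = λ/μ = 3.1230; ρ = a/5 = 0.6246
P₀ = 0.040592 (from M/M/c formula)
C(c,a) = [a^c/(c!(1−ρ))]·P₀ = [297.09099/(120·0.3754)]·0.040592
= 6.59514·0.040592 = 0.267711

Final: 0.267711


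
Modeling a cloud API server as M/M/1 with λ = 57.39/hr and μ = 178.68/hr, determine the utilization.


ρ = λ/μ = 57.39/178.68 = 0.3212

Final: 0.3212


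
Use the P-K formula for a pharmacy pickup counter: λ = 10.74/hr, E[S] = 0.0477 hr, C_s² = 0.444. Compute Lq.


ρ = λ·E[S] = 10.74·0.0477 = 0.5123
Lq = ρ²(1+C_s²)/(2(1−ρ)) = 0.2624·(1+0.444)/(2·0.4877)
= 0.2624·1.4440/0.9754 = 0.38853

Final: 0.38853


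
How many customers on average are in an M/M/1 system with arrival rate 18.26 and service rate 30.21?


ρ = λ/μ = 18.26/30.21 = 0.6044
L = ρ/(1−ρ) = 0.6044/(1 − 0.6044) = 0.6044/0.3956 = 1.5280

Final: 1.5280


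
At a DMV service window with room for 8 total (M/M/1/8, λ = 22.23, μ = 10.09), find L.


ρ = 22.23/10.09 = 2.2032
L = ρ[1 − (K+1)ρ^K + Kρ^(K+1)] / [(1−ρ)(1−ρ^(K+1))]
Numerator: 2.2032·(1 − 9·555.119357 + 8·1223.023123) = 10551.232152
Denominator: (-1.2032)·(-1222.023123) = 1470.303342
L = 10551.232152/1470.303342 = 7.1762

Final: 7.1762


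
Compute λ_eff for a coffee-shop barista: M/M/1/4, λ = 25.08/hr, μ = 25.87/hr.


ρ = 0.9695; P_K = (1−ρ)ρ^4/(1−ρ^5) = 0.187791
λ_eff = λ(1 − P_K) = 25.08·(1 − 0.187791) = 25.08·0.812209 = 20.3702 /hr

Final: 20.3702 /hr


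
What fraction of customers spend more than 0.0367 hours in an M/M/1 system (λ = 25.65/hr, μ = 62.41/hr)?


W ~ Exponential(μ−λ) for M/M/1.
μ − λ = 62.41 − 25.65 = 36.7600
P(W > t) = e^{−(μ−λ)t} = e^{−1.3491} = 0.259476

Final: 0.259476


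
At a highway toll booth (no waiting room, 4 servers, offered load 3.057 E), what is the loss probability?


B(c,a) = (a^c/c!) / Σ_{k=0}^{c} a^k/k!
a^4/4! = 3.638903
Σ terms (k=0..4): 1.00000 + 3.05700 + 4.67262 + 4.76140 + 3.63890 = 17.129932
B = 3.638903/17.129932 = 0.212430

Final: 0.212430


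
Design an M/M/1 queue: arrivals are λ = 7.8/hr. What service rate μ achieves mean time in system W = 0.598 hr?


W = 1/(μ−λ) ⇒ μ − λ = 1/W = 1/0.598 = 1.6722
μ = λ + 1/W = 7.8 + 1.6722 = 9.4722 per hr

Final: 9.4722 /hr


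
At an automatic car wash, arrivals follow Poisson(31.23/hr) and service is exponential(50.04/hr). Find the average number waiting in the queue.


ρ = 31.23/50.04 = 0.6241
Lq = ρ²/(1−ρ) = 0.3895/0.3759 = 1.0362

Final: 1.0362


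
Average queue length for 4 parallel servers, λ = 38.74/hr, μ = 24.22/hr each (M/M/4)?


a = λ/μ = 1.5995; ρ = a/4 = 0.3999
P₀ = 0.199394
Lq = P₀·a^c·ρ / (c!·(1−ρ)²) = 0.199394·6.54549·0.3999/(24·0.36015)
= 0.06038

Final: 0.06038


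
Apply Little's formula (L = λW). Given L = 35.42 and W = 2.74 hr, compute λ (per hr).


λ = L/W = 35.42/2.74 = 12.9270 /hr

Final: 12.9270 /hr


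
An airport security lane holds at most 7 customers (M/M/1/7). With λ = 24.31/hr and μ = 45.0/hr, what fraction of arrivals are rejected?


ρ = λ/μ = 24.31/45.0 = 0.5402
P_K = (1−ρ)ρ^K/(1−ρ^(K+1)) = (0.4598·0.013428)/(1 − 0.007254)
= 0.006174/0.992746 = 0.006219

Final: 0.006219


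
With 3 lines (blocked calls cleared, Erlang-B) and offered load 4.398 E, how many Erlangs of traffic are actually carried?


B(3,4.398) = 0.484764 (Erlang-B)
Carried load = a(1 − B) = 4.398·(1 − 0.484764) = 4.398·0.515236 = 2.2660 E

Final: 2.2660 Erlangs


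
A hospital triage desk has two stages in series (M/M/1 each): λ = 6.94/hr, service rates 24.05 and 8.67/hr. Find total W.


Each node sees arrival rate λ = 6.94/hr (tandem ⇒ throughput preserved).
W₁ = 1/(μ₁−λ) = 1/(24.05−6.94) = 0.05845 hr
W₂ = 1/(μ₂−λ) = 1/(8.67−6.94) = 0.57803 hr
W_total = W₁ + W₂ = 0.05845 + 0.57803 = 0.63648 hr

Final: 0.63648 hr


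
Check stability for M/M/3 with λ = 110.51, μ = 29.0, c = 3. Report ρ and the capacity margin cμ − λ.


Total capacity cμ = 3·29.0 = 87.00/hr
ρ = λ/(cμ) = 110.51/87.00 = 1.2702
Stable ⇔ ρ < 1: NO
Spare capacity = cμ − λ = 87.00 − 110.51 = -23.51/hr

Final: ρ = 1.2702; unstable; margin = -23.51/hr


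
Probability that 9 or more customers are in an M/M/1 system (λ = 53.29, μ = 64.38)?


ρ = 53.29/64.38 = 0.8277
P(N ≥ n) = ρ^n = 0.8277^9 = 0.182412

Final: 0.182412


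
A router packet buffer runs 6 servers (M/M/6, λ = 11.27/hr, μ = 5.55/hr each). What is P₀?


a = λ/μ = 11.27/5.55 = 2.0306; ρ = a/c = 0.3384
Σ_{k=0}^{5} a^k/k! (terms k=0..5) = 1.00000 + 2.03063 + 2.06173 + 1.39554 + 0.70846 + 0.28772 = 7.48408
Tail: a^6/(6!(1−ρ)) = 70.11091/(720·0.6616) = 0.14719
P₀ = 1/(7.48408 + 0.14719) = 1/7.63127 = 0.131040

Final: 0.131040


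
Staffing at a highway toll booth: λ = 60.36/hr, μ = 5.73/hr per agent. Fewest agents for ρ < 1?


Stability requires cμ > λ ⇔ c > λ/μ.
λ/μ = 60.36/5.73 = 10.5340
Minimum integer c = ⌊10.5340⌋ + 1 = 11
Check: 11·5.73 = 63.03 > 60.36, while 10·5.73 = 57.30 ≤ 60.36

Final: 11 servers


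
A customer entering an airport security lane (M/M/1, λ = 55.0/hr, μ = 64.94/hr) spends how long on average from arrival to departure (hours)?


W = 1/(μ−λ) = 1/(64.94 − 55.0) = 1/9.94 = 0.1006 hr

Final: 0.1006 hr


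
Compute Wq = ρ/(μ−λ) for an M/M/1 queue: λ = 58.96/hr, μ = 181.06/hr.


ρ = 58.96/181.06 = 0.3256
Wq = ρ/(μ−λ) = 0.3256/(181.06 − 58.96) = 0.3256/122.10 = 0.002667 hr

Final: 0.002667 hr


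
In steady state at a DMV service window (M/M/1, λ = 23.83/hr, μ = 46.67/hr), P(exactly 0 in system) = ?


ρ = 23.83/46.67 = 0.5106
P_n = (1−ρ)·ρ^n = (1 − 0.5106)·0.5106^0 = 0.4894·1.000000 = 0.489394

Final: 0.489394


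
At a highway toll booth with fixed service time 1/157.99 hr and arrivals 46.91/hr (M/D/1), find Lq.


ρ = 46.91/157.99 = 0.2969
M/D/1: Lq = ρ²/(2(1−ρ)) = 0.08816/(2·0.7031) = 0.06270

Final: 0.06270


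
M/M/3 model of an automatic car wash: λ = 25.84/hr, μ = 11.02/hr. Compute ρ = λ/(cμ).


ρ = λ/(cμ) = 25.84/(3·11.02) = 25.84/33.06 = 0.7816

Final: 0.7816


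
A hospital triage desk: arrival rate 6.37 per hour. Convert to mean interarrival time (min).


Mean interarrival time = 1/λ = 1/6.37 hour = 0.15699 hour
In minutes: 0.15699 × 60 = 9.4192 min

Final: 9.4192 min


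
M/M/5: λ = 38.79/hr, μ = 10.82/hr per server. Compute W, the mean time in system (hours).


a = 3.5850; ρ = 0.7170; P₀ = 0.023250
Lq = P₀·a^c·ρ/(c!(1−ρ)²) = 1.02722
Wq = Lq/λ = 1.02722/38.79 = 0.02648 hr
W = Wq + 1/μ = 0.02648 + 0.09242 = 0.11890 hr

Final: 0.11890 hr


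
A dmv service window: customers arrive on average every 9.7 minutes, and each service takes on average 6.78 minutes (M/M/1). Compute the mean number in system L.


λ = 60/9.7 = 6.1856 /hr
μ = 60/6.78 = 8.8496 /hr
ρ = λ/μ = 6.1856/8.8496 = 0.6990
L = ρ/(1−ρ) = 0.6990/0.3010 = 2.3219

Final: 2.3219


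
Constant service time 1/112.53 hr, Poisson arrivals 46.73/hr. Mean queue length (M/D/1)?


ρ = 46.73/112.53 = 0.4153
M/D/1: Lq = ρ²/(2(1−ρ)) = 0.1724/(2·0.5847) = 0.14746

Final: 0.14746


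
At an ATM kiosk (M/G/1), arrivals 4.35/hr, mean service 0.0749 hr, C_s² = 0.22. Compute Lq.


ρ = λ·E[S] = 4.35·0.0749 = 0.3258
Lq = ρ²(1+C_s²)/(2(1−ρ)) = 0.1062·(1+0.22)/(2·0.6742)
= 0.1062·1.2200/1.3484 = 0.09605

Final: 0.09605


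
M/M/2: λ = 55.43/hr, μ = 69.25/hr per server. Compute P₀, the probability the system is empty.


a = λ/μ = 55.43/69.25 = 0.8004; ρ = a/c = 0.4002
Σ_{k=0}^{1} a^k/k! (terms k=0..1) = 1.00000 + 0.80043 = 1.80043
Tail: a^2/(2!(1−ρ)) = 0.64069/(2·0.5998) = 0.53410
P₀ = 1/(1.80043 + 0.53410) = 1/2.33454 = 0.428350

Final: 0.428350


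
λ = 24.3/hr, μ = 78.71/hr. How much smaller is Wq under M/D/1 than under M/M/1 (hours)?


ρ = 24.3/78.71 = 0.3087
Wq(M/M/1) = ρ/(μ−λ) = 0.3087/54.41 = 0.005674 hr
Wq(M/D/1) = ρ/(2(μ−λ)) = 0.002837 hr
Savings = 0.005674 − 0.002837 = 0.002837 hr

Final: 0.002837 hr


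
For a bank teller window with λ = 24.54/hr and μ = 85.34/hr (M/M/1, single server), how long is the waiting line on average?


ρ = 24.54/85.34 = 0.2876
Lq = ρ²/(1−ρ) = 0.08269/0.7124 = 0.1161

Final: 0.1161


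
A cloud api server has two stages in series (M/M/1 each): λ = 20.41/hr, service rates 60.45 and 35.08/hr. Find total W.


Each node sees arrival rate λ = 20.41/hr (tandem ⇒ throughput preserved).
W₁ = 1/(μ₁−λ) = 1/(60.45−20.41) = 0.02498 hr
W₂ = 1/(μ₂−λ) = 1/(35.08−20.41) = 0.06817 hr
W_total = W₁ + W₂ = 0.02498 + 0.06817 = 0.09314 hr

Final: 0.09314 hr


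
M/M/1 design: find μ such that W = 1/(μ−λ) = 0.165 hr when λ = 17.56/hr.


W = 1/(μ−λ) ⇒ μ − λ = 1/W = 1/0.165 = 6.0606
μ = λ + 1/W = 17.56 + 6.0606 = 23.6206 per hr

Final: 23.6206 /hr


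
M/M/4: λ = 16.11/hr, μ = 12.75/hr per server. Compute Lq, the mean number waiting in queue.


a = λ/μ = 1.2635; ρ = a/4 = 0.3159
P₀ = 0.281434
Lq = P₀·a^c·ρ / (c!·(1−ρ)²) = 0.281434·2.54883·0.3159/(24·0.46802)
= 0.02017

Final: 0.02017


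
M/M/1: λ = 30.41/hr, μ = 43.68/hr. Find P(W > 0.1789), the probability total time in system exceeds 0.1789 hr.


W ~ Exponential(μ−λ) for M/M/1.
μ − λ = 43.68 − 30.41 = 13.2700
P(W > t) = e^{−(μ−λ)t} = e^{−2.3740} = 0.093107

Final: 0.093107


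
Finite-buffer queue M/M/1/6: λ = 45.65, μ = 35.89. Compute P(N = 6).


ρ = λ/μ = 45.65/35.89 = 1.2719
P_K = (1−ρ)ρ^K/(1−ρ^(K+1)) = (-0.2719·4.234518)/(1 − 5.386061)
= -1.151543/-4.386061 = 0.262546

Final: 0.262546


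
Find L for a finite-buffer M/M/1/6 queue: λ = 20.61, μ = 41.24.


ρ = 20.61/41.24 = 0.4998
L = ρ[1 − (K+1)ρ^K + Kρ^(K+1)] / [(1−ρ)(1−ρ^(K+1))]
Numerator: 0.4998·(1 − 7·0.015580 + 6·0.007786) = 0.468602
Denominator: (0.5002)·(0.992214) = 0.496348
L = 0.468602/0.496348 = 0.9441

Final: 0.9441


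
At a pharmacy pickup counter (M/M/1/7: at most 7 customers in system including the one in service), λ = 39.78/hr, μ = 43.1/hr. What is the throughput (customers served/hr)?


ρ = 0.9230; P_K = (1−ρ)ρ^7/(1−ρ^8) = 0.092847
λ_eff = λ(1 − P_K) = 39.78·(1 − 0.092847) = 39.78·0.907153 = 36.0866 /hr

Final: 36.0866 /hr


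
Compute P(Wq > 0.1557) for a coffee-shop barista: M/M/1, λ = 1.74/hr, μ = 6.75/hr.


ρ = 1.74/6.75 = 0.2578
P(Wq > t) = ρ·e^{−(μ−λ)t} = 0.2578·e^{−0.7801}
= 0.2578·0.458380 = 0.118160

Final: 0.118160


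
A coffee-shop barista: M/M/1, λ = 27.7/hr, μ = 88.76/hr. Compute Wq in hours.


ρ = 27.7/88.76 = 0.3121
Wq = ρ/(μ−λ) = 0.3121/(88.76 − 27.7) = 0.3121/61.06 = 0.005111 hr

Final: 0.005111 hr


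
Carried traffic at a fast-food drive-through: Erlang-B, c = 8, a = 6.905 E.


B(8,6.905) = 0.173356 (Erlang-B)
Carried load = a(1 − B) = 6.905·(1 − 0.173356) = 6.905·0.826644 = 5.7080 E

Final: 5.7080 Erlangs


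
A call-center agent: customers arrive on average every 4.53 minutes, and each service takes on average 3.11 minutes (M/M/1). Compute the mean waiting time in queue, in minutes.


λ = 60/4.53 = 13.2450 /hr
μ = 60/3.11 = 19.2926 /hr
ρ = λ/μ = 13.2450/19.2926 = 0.6865
Wq = ρ/(μ−λ) = 0.6865/(19.2926−13.2450) = 0.11352 hr
In minutes: 0.11352·60 = 6.811 min

Final: 6.811 min


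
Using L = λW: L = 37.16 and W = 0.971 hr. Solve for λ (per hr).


λ = L/W = 37.16/0.971 = 38.2698 /hr

Final: 38.2698 /hr


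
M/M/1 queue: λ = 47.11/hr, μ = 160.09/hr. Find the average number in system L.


ρ = λ/μ = 47.11/160.09 = 0.2943
L = ρ/(1−ρ) = 0.2943/(1 − 0.2943) = 0.2943/0.7057 = 0.4170

Final: 0.4170


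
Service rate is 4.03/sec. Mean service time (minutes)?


Mean service time = 1/μ = 1/4.03 second = 0.24814 second
In minutes: 0.24814 × 0.0166667 = 0.004136 min

Final: 0.004136 min


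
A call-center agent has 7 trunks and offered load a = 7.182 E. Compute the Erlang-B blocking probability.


B(c,a) = (a^c/c!) / Σ_{k=0}^{c} a^k/k!
a^7/7! = 195.563260
Σ terms (k=0..7): 1.00000 + 7.18200 + 25.79056 + 61.74261 + 110.85885 + 159.23765 + 190.60747 + 195.56326 = 751.982391
B = 195.563260/751.982391 = 0.260064

Final: 0.260064


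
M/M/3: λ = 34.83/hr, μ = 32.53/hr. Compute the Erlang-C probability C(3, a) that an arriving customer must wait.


a = λ/μ = 1.0707; ρ = a/3 = 0.3569
P₀ = 0.337608 (from M/M/c formula)
C(c,a) = [a^c/(c!(1−ρ))]·P₀ = [1.22746/(6·0.6431)]·0.337608
= 0.31811·0.337608 = 0.107397

Final: 0.107397


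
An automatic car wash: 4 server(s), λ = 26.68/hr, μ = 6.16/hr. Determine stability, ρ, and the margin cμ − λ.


Total capacity cμ = 4·6.16 = 24.64/hr
ρ = λ/(cμ) = 26.68/24.64 = 1.0828
Stable ⇔ ρ < 1: NO
Spare capacity = cμ − λ = 24.64 − 26.68 = -2.04/hr

Final: ρ = 1.0828; unstable; margin = -2.04/hr


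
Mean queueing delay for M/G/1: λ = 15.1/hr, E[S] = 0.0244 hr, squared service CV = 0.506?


ρ = λ·E[S] = 15.1·0.0244 = 0.3684
E[S²] = E[S]²(1+C_s²) = 0.0244²·(1+0.506) = 0.0008966
Wq = λ·E[S²]/(2(1−ρ)) = 15.1·0.0008966/(2·0.6316) = 0.01072 hr

Final: 0.01072 hr
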